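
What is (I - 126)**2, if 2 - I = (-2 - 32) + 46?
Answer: 18496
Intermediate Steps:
I = -10 (I = 2 - ((-2 - 32) + 46) = 2 - (-34 + 46) = 2 - 1*12 = 2 - 12 = -10)
(I - 126)**2 = (-10 - 126)**2 = (-136)**2 = 18496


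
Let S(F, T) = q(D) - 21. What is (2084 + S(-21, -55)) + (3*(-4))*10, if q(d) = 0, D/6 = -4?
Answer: 1943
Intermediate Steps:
D = -24 (D = 6*(-4) = -24)
S(F, T) = -21 (S(F, T) = 0 - 21 = -21)
(2084 + S(-21, -55)) + (3*(-4))*10 = (2084 - 21) + (3*(-4))*10 = 2063 - 12*10 = 2063 - 120 = 1943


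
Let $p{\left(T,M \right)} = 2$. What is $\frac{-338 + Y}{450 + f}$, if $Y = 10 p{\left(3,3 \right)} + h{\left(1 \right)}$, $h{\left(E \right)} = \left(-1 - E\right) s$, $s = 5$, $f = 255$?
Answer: $- \frac{328}{705} \approx -0.46525$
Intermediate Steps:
$h{\left(E \right)} = -5 - 5 E$ ($h{\left(E \right)} = \left(-1 - E\right) 5 = -5 - 5 E$)
$Y = 10$ ($Y = 10 \cdot 2 - 10 = 20 - 10 = 10$)
$\frac{-338 + Y}{450 + f} = \frac{-338 + 10}{450 + 255} = - \frac{328}{705}$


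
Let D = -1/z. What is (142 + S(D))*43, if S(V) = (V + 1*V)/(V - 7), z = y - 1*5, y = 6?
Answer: 24467/4 ≈ 6116.8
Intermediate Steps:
z = 1 (z = 6 - 1*5 = 6 - 5 = 1)
D = -1 (D = -1/1 = -1*1 = -1)
S(V) = 2*V/(-7 + V) (S(V) = (V + V)/(-7 + V) = (2*V)/(-7 + V) = 2*V/(-7 + V))
(142 + S(D))*43 = (142 + 2*(-1)/(-7 - 1))*43 = (142 + 2*(-1)/(-8))*43 = (142 + 2*(-1)*(-⅛))*43 = (142 + ¼)*43 = (569/4)*43 = 24467/4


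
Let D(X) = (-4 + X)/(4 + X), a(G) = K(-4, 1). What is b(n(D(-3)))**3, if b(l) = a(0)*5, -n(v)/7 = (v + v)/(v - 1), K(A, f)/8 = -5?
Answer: -8000000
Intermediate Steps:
K(A, f) = -40 (K(A, f) = 8*(-5) = -40)
a(G) = -40
D(X) = (-4 + X)/(4 + X)
n(v) = -14*v/(-1 + v) (n(v) = -7*(v + v)/(v - 1) = -7*2*v/(-1 + v) = -14*v/(-1 + v))
b(l) = -200 (b(l) = -40*5 = -200)
b(n(D(-3)))**3 = (-200)**3 = -8000000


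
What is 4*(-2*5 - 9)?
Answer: -76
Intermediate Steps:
4*(-2*5 - 9) = 4*(-10 - 9) = 4*(-19) = -76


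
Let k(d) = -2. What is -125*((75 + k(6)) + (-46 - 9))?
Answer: -2250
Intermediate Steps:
-125*((75 + k(6)) + (-46 - 9)) = -125*((75 - 2) + (-46 - 9)) = -125*(73 - 55) = -125*18 = -2250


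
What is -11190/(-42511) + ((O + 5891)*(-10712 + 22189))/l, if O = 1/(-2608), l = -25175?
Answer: -7495208457434069/2791119220400 ≈ -2685.4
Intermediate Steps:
O = -1/2608 ≈ -0.00038344
-11190/(-42511) + ((O + 5891)*(-10712 + 22189))/l = -11190/(-42511) + ((-1/2608 + 5891)*(-10712 + 22189))/(-25175) = -11190*(-1/42511) + ((15363727/2608)*11477)*(-1/25175) = 11190/42511 + (176329494779/2608)*(-1/25175) = 11190/42511 - 176329494779/65656400 = -7495208457434069/2791119220400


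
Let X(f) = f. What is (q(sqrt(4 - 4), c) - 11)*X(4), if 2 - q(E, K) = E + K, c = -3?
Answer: -24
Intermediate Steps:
q(E, K) = 2 - E - K (q(E, K) = 2 - (E + K) = 2 + (-E - K) = 2 - E - K)
(q(sqrt(4 - 4), c) - 11)*X(4) = ((2 - sqrt(4 - 4) - 1*(-3)) - 11)*4 = ((2 - sqrt(0) + 3) - 11)*4 = ((2 - 1*0 + 3) - 11)*4 = ((2 + 0 + 3) - 11)*4 = (5 - 11)*4 = -6*4 = -24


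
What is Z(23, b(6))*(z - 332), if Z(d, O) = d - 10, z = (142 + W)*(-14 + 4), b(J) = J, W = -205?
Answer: 3874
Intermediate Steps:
z = 630 (z = (142 - 205)*(-14 + 4) = -63*(-10) = 630)
Z(d, O) = -10 + d
Z(23, b(6))*(z - 332) = (-10 + 23)*(630 - 332) = 13*298 = 3874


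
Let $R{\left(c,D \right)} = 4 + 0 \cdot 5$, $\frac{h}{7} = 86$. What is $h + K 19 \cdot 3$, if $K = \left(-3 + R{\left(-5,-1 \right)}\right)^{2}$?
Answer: $659$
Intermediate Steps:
$h = 602$ ($h = 7 \cdot 86 = 602$)
$R{\left(c,D \right)} = 4$ ($R{\left(c,D \right)} = 4 + 0 = 4$)
$K = 1$ ($K = \left(-3 + 4\right)^{2} = 1^{2} = 1$)
$h + K 19 \cdot 3 = 602 + 1 \cdot 19 \cdot 3 = 602 + 1 \cdot 57 = 602 + 57 = 659$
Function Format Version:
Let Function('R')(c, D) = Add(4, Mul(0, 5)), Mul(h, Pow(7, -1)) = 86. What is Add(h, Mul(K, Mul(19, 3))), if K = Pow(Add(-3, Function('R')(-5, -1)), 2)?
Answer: 659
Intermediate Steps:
h = 602 (h = Mul(7, 86) = 602)
Function('R')(c, D) = 4 (Function('R')(c, D) = Add(4, 0) = 4)
K = 1 (K = Pow(Add(-3, 4), 2) = Pow(1, 2) = 1)
Add(h, Mul(K, Mul(19, 3))) = Add(602, Mul(1, Mul(19, 3))) = Add(602, Mul(1, 57)) = Add(602, 57) = 659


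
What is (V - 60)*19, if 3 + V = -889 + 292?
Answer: -12540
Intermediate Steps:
V = -600 (V = -3 + (-889 + 292) = -3 - 597 = -600)
(V - 60)*19 = (-600 - 60)*19 = -660*19 = -12540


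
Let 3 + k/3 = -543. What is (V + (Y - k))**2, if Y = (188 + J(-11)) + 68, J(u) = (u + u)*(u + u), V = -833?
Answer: 2387025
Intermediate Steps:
J(u) = 4*u**2 (J(u) = (2*u)*(2*u) = 4*u**2)
k = -1638 (k = -9 + 3*(-543) = -9 - 1629 = -1638)
Y = 740 (Y = (188 + 4*(-11)**2) + 68 = (188 + 4*121) + 68 = (188 + 484) + 68 = 672 + 68 = 740)
(V + (Y - k))**2 = (-833 + (740 - 1*(-1638)))**2 = (-833 + (740 + 1638))**2 = (-833 + 2378)**2 = 1545**2 = 2387025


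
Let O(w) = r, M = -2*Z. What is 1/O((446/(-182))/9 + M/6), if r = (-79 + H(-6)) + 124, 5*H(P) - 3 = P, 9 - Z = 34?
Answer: 5/222 ≈ 0.022523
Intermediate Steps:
Z = -25 (Z = 9 - 1*34 = 9 - 34 = -25)
H(P) = 3/5 + P/5
r = 222/5 (r = (-79 + (3/5 + (1/5)*(-6))) + 124 = (-79 + (3/5 - 6/5)) + 124 = (-79 - 3/5) + 124 = -398/5 + 124 = 222/5 ≈ 44.400)
M = 50 (M = -2*(-25) = 50)
O(w) = 222/5
1/O((446/(-182))/9 + M/6) = 1/(222/5) = 5/222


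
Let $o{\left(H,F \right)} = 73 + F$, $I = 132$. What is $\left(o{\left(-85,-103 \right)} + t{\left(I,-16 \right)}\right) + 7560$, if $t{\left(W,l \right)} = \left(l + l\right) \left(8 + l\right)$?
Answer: $7786$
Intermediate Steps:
$t{\left(W,l \right)} = 2 l \left(8 + l\right)$
$\left(o{\left(-85,-103 \right)} + t{\left(I,-16 \right)}\right) + 7560 = \left(\left(73 - 103\right) + 2 \left(-16\right) \left(8 - 16\right)\right) + 7560 = \left(-30 + 2 \left(-16\right) \left(-8\right)\right) + 7560 = \left(-30 + 256\right) + 7560 = 226 + 7560 = 7786$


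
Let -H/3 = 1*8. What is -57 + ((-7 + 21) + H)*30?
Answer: -357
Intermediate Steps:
H = -24 (H = -3*8 = -24)
-57 + ((-7 + 21) + H)*30 = -57 + ((-7 + 21) - 24)*30 = -57 + (14 - 24)*30 = -57 - 10*30 = -57 - 300 = -357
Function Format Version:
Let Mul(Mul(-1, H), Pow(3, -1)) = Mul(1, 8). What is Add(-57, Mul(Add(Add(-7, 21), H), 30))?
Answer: -357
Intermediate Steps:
H = -24 (H = Mul(-3, Mul(1, 8)) = Mul(-3, 8) = -24)
Add(-57, Mul(Add(Add(-7, 21), H), 30)) = Add(-57, Mul(Add(Add(-7, 21), -24), 30)) = Add(-57, Mul(Add(14, -24), 30)) = Add(-57, Mul(-10, 30)) = Add(-57, -300) = -357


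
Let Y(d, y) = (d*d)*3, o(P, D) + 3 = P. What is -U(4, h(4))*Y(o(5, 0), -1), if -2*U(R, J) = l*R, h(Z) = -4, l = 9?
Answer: 216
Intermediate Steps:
U(R, J) = -9*R/2
o(P, D) = -3 + P
Y(d, y) = 3*d**2 (Y(d, y) = d**2*3 = 3*d**2)
-U(4, h(4))*Y(o(5, 0), -1) = -(-9/2*4)*3*(-3 + 5)**2 = -(-18)*3*2**2 = -(-18)*3*4 = -(-18)*12 = -1*(-216) = 216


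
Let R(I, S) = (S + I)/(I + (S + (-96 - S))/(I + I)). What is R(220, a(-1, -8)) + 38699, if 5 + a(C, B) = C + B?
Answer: 233902421/6044 ≈ 38700.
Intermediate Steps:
a(C, B) = -5 + B + C (a(C, B) = -5 + (C + B) = -5 + (B + C) = -5 + B + C)
R(I, S) = (I + S)/(I - 48/I) (R(I, S) = (I + S)/(I - 96*1/(2*I)) = (I + S)/(I - 48/I))
R(220, a(-1, -8)) + 38699 = 220*(220 + (-5 - 8 - 1))/(-48 + 220**2) + 38699 = 220*(220 - 14)/(-48 + 48400) + 38699 = 220*206/48352 + 38699 = 220*(1/48352)*206 + 38699 = 5665/6044 + 38699 = 233902421/6044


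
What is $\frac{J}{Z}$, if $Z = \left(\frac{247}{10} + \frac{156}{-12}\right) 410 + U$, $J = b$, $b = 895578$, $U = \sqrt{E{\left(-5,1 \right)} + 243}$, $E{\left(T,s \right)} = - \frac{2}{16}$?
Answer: $\frac{34368701328}{184087729} - \frac{1791156 \sqrt{3886}}{184087729} \approx 186.09$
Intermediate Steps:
$E{\left(T,s \right)} = - \frac{1}{8}$ ($E{\left(T,s \right)} = \left(-2\right) \frac{1}{16} = - \frac{1}{8}$)
$U = \frac{\sqrt{3886}}{4}$ ($U = \sqrt{- \frac{1}{8} + 243} = \sqrt{\frac{1943}{8}} = \frac{\sqrt{3886}}{4} \approx 15.584$)
$J = 895578$
$Z = 4797 + \frac{\sqrt{3886}}{4}$ ($Z = \left(\frac{247}{10} + \frac{156}{-12}\right) 410 + \frac{\sqrt{3886}}{4} = \left(247 \cdot \frac{1}{10} + 156 \left(- \frac{1}{12}\right)\right) 410 + \frac{\sqrt{3886}}{4} = \left(\frac{247}{10} - 13\right) 410 + \frac{\sqrt{3886}}{4} = \frac{117}{10} \cdot 410 + \frac{\sqrt{3886}}{4} = 4797 + \frac{\sqrt{3886}}{4} \approx 4812.6$)
$\frac{J}{Z} = \frac{895578}{4797 + \frac{\sqrt{3886}}{4}}$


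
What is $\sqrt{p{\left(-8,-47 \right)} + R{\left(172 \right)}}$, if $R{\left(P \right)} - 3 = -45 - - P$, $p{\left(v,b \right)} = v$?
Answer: $\sqrt{122} \approx 11.045$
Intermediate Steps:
$R{\left(P \right)} = -42 + P$ ($R{\left(P \right)} = 3 - \left(45 - P\right) = 3 + \left(-45 + P\right) = -42 + P$)
$\sqrt{p{\left(-8,-47 \right)} + R{\left(172 \right)}} = \sqrt{-8 + \left(-42 + 172\right)} = \sqrt{-8 + 130} = \sqrt{122}$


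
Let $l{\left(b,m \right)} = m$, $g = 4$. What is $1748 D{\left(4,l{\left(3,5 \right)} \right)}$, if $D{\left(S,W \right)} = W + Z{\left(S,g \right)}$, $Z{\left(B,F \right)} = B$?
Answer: $15732$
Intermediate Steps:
$D{\left(S,W \right)} = S + W$ ($D{\left(S,W \right)} = W + S = S + W$)
$1748 D{\left(4,l{\left(3,5 \right)} \right)} = 1748 \left(4 + 5\right) = 1748 \cdot 9 = 15732$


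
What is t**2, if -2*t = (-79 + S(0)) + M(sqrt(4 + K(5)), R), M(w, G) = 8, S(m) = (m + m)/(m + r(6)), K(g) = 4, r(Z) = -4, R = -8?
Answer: 5041/4 ≈ 1260.3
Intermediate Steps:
S(m) = 2*m/(-4 + m) (S(m) = (m + m)/(m - 4) = (2*m)/(-4 + m) = 2*m/(-4 + m))
t = 71/2 (t = -((-79 + 2*0/(-4 + 0)) + 8)/2 = -((-79 + 2*0/(-4)) + 8)/2 = -((-79 + 2*0*(-1/4)) + 8)/2 = -((-79 + 0) + 8)/2 = -(-79 + 8)/2 = -1/2*(-71) = 71/2 ≈ 35.500)
t**2 = (71/2)**2 = 5041/4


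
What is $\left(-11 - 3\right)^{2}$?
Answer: $196$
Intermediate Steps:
$\left(-11 - 3\right)^{2} = \left(-14\right)^{2} = 196$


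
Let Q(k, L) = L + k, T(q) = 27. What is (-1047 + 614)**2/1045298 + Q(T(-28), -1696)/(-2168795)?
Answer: 408369808117/2267037075910 ≈ 0.18013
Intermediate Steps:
(-1047 + 614)**2/1045298 + Q(T(-28), -1696)/(-2168795) = (-1047 + 614)**2/1045298 + (-1696 + 27)/(-2168795) = (-433)**2*(1/1045298) - 1669*(-1/2168795) = 187489*(1/1045298) + 1669/2168795 = 187489/1045298 + 1669/2168795 = 408369808117/2267037075910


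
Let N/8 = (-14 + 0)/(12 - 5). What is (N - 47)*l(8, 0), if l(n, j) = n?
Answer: -504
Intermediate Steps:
N = -16 (N = 8*((-14 + 0)/(12 - 5)) = 8*(-14/7) = 8*(-14*⅐) = 8*(-2) = -16)
(N - 47)*l(8, 0) = (-16 - 47)*8 = -63*8 = -504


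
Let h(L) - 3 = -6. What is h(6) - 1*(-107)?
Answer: 104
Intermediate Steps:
h(L) = -3 (h(L) = 3 - 6 = -3)
h(6) - 1*(-107) = -3 - 1*(-107) = -3 + 107 = 104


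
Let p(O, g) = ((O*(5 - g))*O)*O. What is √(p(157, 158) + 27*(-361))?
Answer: 12*I*√4111829 ≈ 24333.0*I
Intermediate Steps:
p(O, g) = O³*(5 - g) (p(O, g) = (O²*(5 - g))*O = O³*(5 - g))
√(p(157, 158) + 27*(-361)) = √(157³*(5 - 1*158) + 27*(-361)) = √(3869893*(5 - 158) - 9747) = √(3869893*(-153) - 9747) = √(-592093629 - 9747) = √(-592103376) = 12*I*√4111829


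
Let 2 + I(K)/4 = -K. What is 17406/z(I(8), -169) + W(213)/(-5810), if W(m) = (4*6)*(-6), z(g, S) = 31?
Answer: 50566662/90055 ≈ 561.51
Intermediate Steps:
I(K) = -8 - 4*K (I(K) = -8 + 4*(-K) = -8 - 4*K)
W(m) = -144 (W(m) = 24*(-6) = -144)
17406/z(I(8), -169) + W(213)/(-5810) = 17406/31 - 144/(-5810) = 17406*(1/31) - 144*(-1/5810) = 17406/31 + 72/2905 = 50566662/90055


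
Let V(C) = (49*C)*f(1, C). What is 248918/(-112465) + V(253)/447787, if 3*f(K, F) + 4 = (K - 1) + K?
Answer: -4906803177/2189581085 ≈ -2.2410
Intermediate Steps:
f(K, F) = -5/3 + 2*K/3 (f(K, F) = -4/3 + ((K - 1) + K)/3 = -4/3 + ((-1 + K) + K)/3 = -4/3 + (-1 + 2*K)/3 = -4/3 + (-⅓ + 2*K/3) = -5/3 + 2*K/3)
V(C) = -49*C (V(C) = (49*C)*(-5/3 + (⅔)*1) = (49*C)*(-5/3 + ⅔) = (49*C)*(-1) = -49*C)
248918/(-112465) + V(253)/447787 = 248918/(-112465) - 49*253/447787 = 248918*(-1/112465) - 12397*1/447787 = -248918/112465 - 539/19469 = -4906803177/2189581085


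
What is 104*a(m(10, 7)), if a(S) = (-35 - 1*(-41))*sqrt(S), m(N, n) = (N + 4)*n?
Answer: 4368*sqrt(2) ≈ 6177.3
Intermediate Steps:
m(N, n) = n*(4 + N) (m(N, n) = (4 + N)*n = n*(4 + N))
a(S) = 6*sqrt(S) (a(S) = (-35 + 41)*sqrt(S) = 6*sqrt(S))
104*a(m(10, 7)) = 104*(6*sqrt(7*(4 + 10))) = 104*(6*sqrt(7*14)) = 104*(6*sqrt(98)) = 104*(6*(7*sqrt(2))) = 104*(42*sqrt(2)) = 4368*sqrt(2)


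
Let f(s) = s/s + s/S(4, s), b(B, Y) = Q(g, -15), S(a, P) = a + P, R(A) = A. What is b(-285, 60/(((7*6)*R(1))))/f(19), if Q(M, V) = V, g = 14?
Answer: -115/14 ≈ -8.2143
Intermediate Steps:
S(a, P) = P + a
b(B, Y) = -15
f(s) = 1 + s/(4 + s) (f(s) = s/s + s/(s + 4) = 1 + s/(4 + s))
b(-285, 60/(((7*6)*R(1))))/f(19) = -15*(4 + 19)/(2*(2 + 19)) = -15/(2*21/23) = -15/(2*(1/23)*21) = -15/42/23 = -15*23/42 = -115/14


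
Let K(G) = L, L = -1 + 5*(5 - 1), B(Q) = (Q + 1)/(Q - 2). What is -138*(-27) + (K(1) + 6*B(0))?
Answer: 3742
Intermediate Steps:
B(Q) = (1 + Q)/(-2 + Q)
L = 19 (L = -1 + 5*4 = -1 + 20 = 19)
K(G) = 19
-138*(-27) + (K(1) + 6*B(0)) = -138*(-27) + (19 + 6*((1 + 0)/(-2 + 0))) = 3726 + (19 + 6*(1/(-2))) = 3726 + (19 + 6*(-1/2*1)) = 3726 + (19 + 6*(-1/2)) = 3726 + (19 - 3) = 3726 + 16 = 3742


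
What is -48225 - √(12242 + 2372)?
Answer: -48225 - √14614 ≈ -48346.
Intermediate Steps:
-48225 - √(12242 + 2372) = -48225 - √14614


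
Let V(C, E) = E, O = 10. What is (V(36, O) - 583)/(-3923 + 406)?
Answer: 573/3517 ≈ 0.16292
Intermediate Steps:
(V(36, O) - 583)/(-3923 + 406) = (10 - 583)/(-3923 + 406) = -573/(-3517) = -573*(-1/3517) = 573/3517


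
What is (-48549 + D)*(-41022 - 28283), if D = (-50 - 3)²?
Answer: 3170010700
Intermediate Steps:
D = 2809 (D = (-53)² = 2809)
(-48549 + D)*(-41022 - 28283) = (-48549 + 2809)*(-41022 - 28283) = -45740*(-69305) = 3170010700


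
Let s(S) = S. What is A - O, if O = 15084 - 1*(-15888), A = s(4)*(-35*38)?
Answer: -36292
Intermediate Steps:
A = -5320 (A = 4*(-35*38) = 4*(-1330) = -5320)
O = 30972 (O = 15084 + 15888 = 30972)
A - O = -5320 - 1*30972 = -5320 - 30972 = -36292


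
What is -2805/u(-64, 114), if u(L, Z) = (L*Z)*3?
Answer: 935/7296 ≈ 0.12815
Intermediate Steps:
u(L, Z) = 3*L*Z
-2805/u(-64, 114) = -2805/(3*(-64)*114) = -2805/(-21888) = -2805*(-1/21888) = 935/7296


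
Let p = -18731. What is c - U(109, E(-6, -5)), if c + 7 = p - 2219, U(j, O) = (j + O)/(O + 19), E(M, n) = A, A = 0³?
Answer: -398292/19 ≈ -20963.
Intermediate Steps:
A = 0
E(M, n) = 0
U(j, O) = (O + j)/(19 + O)
c = -20957 (c = -7 + (-18731 - 2219) = -7 - 20950 = -20957)
c - U(109, E(-6, -5)) = -20957 - (0 + 109)/(19 + 0) = -20957 - 109/19 = -398292/19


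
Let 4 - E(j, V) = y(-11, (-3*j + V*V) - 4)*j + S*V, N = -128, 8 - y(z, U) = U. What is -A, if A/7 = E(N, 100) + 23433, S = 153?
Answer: 9236353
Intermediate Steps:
y(z, U) = 8 - U
E(j, V) = 4 - 153*V - j*(12 - V² + 3*j) (E(j, V) = 4 - ((8 - ((-3*j + V*V) - 4))*j + 153*V) = 4 - ((8 - ((-3*j + V²) - 4))*j + 153*V) = 4 - ((8 - ((V² - 3*j) - 4))*j + 153*V) = 4 - ((8 - (-4 + V² - 3*j))*j + 153*V) = 4 - ((8 + (4 - V² + 3*j))*j + 153*V) = 4 - ((12 - V² + 3*j)*j + 153*V) = 4 - (j*(12 - V² + 3*j) + 153*V) = 4 - (153*V + j*(12 - V² + 3*j)) = 4 + (-153*V - j*(12 - V² + 3*j)) = 4 - 153*V - j*(12 - V² + 3*j))
A = -9236353 (A = 7*((4 - 153*100 - 1*(-128)*(12 - 1*100² + 3*(-128))) + 23433) = 7*((4 - 15300 - 1*(-128)*(12 - 1*10000 - 384)) + 23433) = 7*((4 - 15300 - 1*(-128)*(12 - 10000 - 384)) + 23433) = 7*((4 - 15300 - 1*(-128)*(-10372)) + 23433) = 7*((4 - 15300 - 1327616) + 23433) = 7*(-1342912 + 23433) = 7*(-1319479) = -9236353)
-A = -1*(-9236353) = 9236353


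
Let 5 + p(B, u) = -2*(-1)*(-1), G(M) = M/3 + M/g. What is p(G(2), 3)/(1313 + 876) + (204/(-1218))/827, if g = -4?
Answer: -1249593/367491509 ≈ -0.0034003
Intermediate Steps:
G(M) = M/12 (G(M) = M/3 + M/(-4) = M*(⅓) + M*(-¼) = M/3 - M/4 = M/12)
p(B, u) = -7 (p(B, u) = -5 - 2*(-1)*(-1) = -5 + 2*(-1) = -5 - 2 = -7)
p(G(2), 3)/(1313 + 876) + (204/(-1218))/827 = -7/(1313 + 876) + (204/(-1218))/827 = -7/2189 + (204*(-1/1218))*(1/827) = (1/2189)*(-7) - 34/203*1/827 = -7/2189 - 34/167881 = -1249593/367491509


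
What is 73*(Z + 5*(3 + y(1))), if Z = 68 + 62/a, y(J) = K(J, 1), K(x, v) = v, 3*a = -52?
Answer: 160235/26 ≈ 6162.9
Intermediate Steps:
a = -52/3 (a = (1/3)*(-52) = -52/3 ≈ -17.333)
y(J) = 1
Z = 1675/26 (Z = 68 + 62/(-52/3) = 68 + 62*(-3/52) = 68 - 93/26 = 1675/26 ≈ 64.423)
73*(Z + 5*(3 + y(1))) = 73*(1675/26 + 5*(3 + 1)) = 73*(1675/26 + 5*4) = 73*(1675/26 + 20) = 73*(2195/26) = 160235/26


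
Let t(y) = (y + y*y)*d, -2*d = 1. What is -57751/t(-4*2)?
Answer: 57751/28 ≈ 2062.5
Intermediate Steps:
d = -1/2 (d = -1/2*1 = -1/2 ≈ -0.50000)
t(y) = -y/2 - y**2/2 (t(y) = (y + y*y)*(-1/2) = (y + y**2)*(-1/2) = -y/2 - y**2/2)
-57751/t(-4*2) = -57751*1/(4*(1 - 4*2)) = -57751*1/(4*(1 - 8)) = -57751/((-1/2*(-8)*(-7))) = -57751/(-28) = -57751*(-1/28) = 57751/28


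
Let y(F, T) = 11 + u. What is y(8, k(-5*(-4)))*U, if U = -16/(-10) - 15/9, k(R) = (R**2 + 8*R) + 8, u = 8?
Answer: -19/15 ≈ -1.2667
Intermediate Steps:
k(R) = 8 + R**2 + 8*R
U = -1/15 (U = -16*(-1/10) - 15*1/9 = 8/5 - 5/3 = -1/15 ≈ -0.066667)
y(F, T) = 19 (y(F, T) = 11 + 8 = 19)
y(8, k(-5*(-4)))*U = 19*(-1/15) = -19/15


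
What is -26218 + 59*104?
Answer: -20082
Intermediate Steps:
-26218 + 59*104 = -26218 + 6136 = -20082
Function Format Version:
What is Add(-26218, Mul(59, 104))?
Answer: -20082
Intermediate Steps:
Add(-26218, Mul(59, 104)) = Add(-26218, 6136) = -20082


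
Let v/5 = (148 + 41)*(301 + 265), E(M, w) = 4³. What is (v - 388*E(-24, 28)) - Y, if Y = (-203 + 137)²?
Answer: 505682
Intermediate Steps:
E(M, w) = 64
Y = 4356 (Y = (-66)² = 4356)
v = 534870 (v = 5*((148 + 41)*(301 + 265)) = 5*(189*566) = 5*106974 = 534870)
(v - 388*E(-24, 28)) - Y = (534870 - 388*64) - 1*4356 = (534870 - 24832) - 4356 = 510038 - 4356 = 505682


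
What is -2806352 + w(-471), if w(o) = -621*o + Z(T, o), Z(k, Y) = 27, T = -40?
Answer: -2513834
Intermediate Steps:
w(o) = 27 - 621*o (w(o) = -621*o + 27 = 27 - 621*o)
-2806352 + w(-471) = -2806352 + (27 - 621*(-471)) = -2806352 + (27 + 292491) = -2806352 + 292518 = -2513834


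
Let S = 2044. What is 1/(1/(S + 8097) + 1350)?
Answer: 10141/13690351 ≈ 0.00074074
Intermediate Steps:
1/(1/(S + 8097) + 1350) = 1/(1/(2044 + 8097) + 1350) = 1/(1/10141 + 1350) = 1/(13690351/10141) = 10141/13690351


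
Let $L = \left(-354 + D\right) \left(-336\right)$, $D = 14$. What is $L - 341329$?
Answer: $-227089$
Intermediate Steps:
$L = 114240$ ($L = \left(-354 + 14\right) \left(-336\right) = \left(-340\right) \left(-336\right) = 114240$)
$L - 341329 = 114240 - 341329 = -227089$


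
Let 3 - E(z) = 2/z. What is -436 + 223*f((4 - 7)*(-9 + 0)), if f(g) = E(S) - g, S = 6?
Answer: -17587/3 ≈ -5862.3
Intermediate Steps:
E(z) = 3 - 2/z
f(g) = 8/3 - g (f(g) = (3 - 2/6) - g = (3 - 2*⅙) - g = (3 - ⅓) - g = 8/3 - g)
-436 + 223*f((4 - 7)*(-9 + 0)) = -436 + 223*(8/3 - (4 - 7)*(-9 + 0)) = -436 + 223*(8/3 - (-3)*(-9)) = -436 + 223*(8/3 - 1*27) = -436 + 223*(8/3 - 27) = -436 + 223*(-73/3) = -436 - 16279/3 = -17587/3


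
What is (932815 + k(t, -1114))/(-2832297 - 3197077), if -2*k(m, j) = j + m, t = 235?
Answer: -1866509/12058748 ≈ -0.15478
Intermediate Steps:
k(m, j) = -j/2 - m/2 (k(m, j) = -(j + m)/2 = -j/2 - m/2)
(932815 + k(t, -1114))/(-2832297 - 3197077) = (932815 + (-1/2*(-1114) - 1/2*235))/(-2832297 - 3197077) = (932815 + (557 - 235/2))/(-6029374) = (932815 + 879/2)*(-1/6029374) = (1866509/2)*(-1/6029374) = -1866509/12058748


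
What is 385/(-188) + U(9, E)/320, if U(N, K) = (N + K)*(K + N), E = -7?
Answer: -7653/3760 ≈ -2.0354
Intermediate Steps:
U(N, K) = (K + N)**2 (U(N, K) = (K + N)*(K + N) = (K + N)**2)
385/(-188) + U(9, E)/320 = 385/(-188) + (-7 + 9)**2/320 = 385*(-1/188) + 2**2*(1/320) = -385/188 + 4*(1/320) = -385/188 + 1/80 = -7653/3760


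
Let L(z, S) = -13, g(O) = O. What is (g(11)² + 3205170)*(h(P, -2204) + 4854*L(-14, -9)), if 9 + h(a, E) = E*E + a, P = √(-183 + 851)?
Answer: 15367783725955 + 6410582*√167 ≈ 1.5368e+13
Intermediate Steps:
P = 2*√167 (P = √668 = 2*√167 ≈ 25.846)
h(a, E) = -9 + a + E² (h(a, E) = -9 + (E*E + a) = -9 + (E² + a) = -9 + (a + E²) = -9 + a + E²)
(g(11)² + 3205170)*(h(P, -2204) + 4854*L(-14, -9)) = (11² + 3205170)*((-9 + 2*√167 + (-2204)²) + 4854*(-13)) = (121 + 3205170)*((-9 + 2*√167 + 4857616) - 63102) = 3205291*((4857607 + 2*√167) - 63102) = 3205291*(4794505 + 2*√167) = 15367783725955 + 6410582*√167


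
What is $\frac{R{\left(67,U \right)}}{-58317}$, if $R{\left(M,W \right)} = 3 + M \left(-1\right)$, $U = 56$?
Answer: $\frac{64}{58317} \approx 0.0010975$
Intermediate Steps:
$R{\left(M,W \right)} = 3 - M$
$\frac{R{\left(67,U \right)}}{-58317} = \frac{3 - 67}{-58317} = \left(3 - 67\right) \left(- \frac{1}{58317}\right) = \left(-64\right) \left(- \frac{1}{58317}\right) = \frac{64}{58317}$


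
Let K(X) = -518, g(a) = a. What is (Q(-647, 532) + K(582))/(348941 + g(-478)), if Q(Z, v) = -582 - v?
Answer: -1632/348463 ≈ -0.0046834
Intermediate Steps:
(Q(-647, 532) + K(582))/(348941 + g(-478)) = ((-582 - 1*532) - 518)/(348941 - 478) = ((-582 - 532) - 518)/348463 = (-1114 - 518)*(1/348463) = -1632*1/348463 = -1632/348463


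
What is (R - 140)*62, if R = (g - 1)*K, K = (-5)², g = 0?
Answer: -10230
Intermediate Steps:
K = 25
R = -25 (R = (0 - 1)*25 = -1*25 = -25)
(R - 140)*62 = (-25 - 140)*62 = -165*62 = -10230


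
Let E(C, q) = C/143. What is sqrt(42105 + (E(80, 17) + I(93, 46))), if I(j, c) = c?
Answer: 17*sqrt(2982551)/143 ≈ 205.31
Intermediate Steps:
E(C, q) = C/143 (E(C, q) = C*(1/143) = C/143)
sqrt(42105 + (E(80, 17) + I(93, 46))) = sqrt(42105 + ((1/143)*80 + 46)) = sqrt(42105 + (80/143 + 46)) = sqrt(42105 + 6658/143) = sqrt(6027673/143) = 17*sqrt(2982551)/143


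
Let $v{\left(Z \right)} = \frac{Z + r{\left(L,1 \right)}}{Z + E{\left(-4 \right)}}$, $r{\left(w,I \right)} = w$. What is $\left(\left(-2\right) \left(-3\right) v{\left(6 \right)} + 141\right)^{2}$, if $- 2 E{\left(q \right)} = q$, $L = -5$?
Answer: $\frac{321489}{16} \approx 20093.0$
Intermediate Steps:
$E{\left(q \right)} = - \frac{q}{2}$
$v{\left(Z \right)} = \frac{-5 + Z}{2 + Z}$ ($v{\left(Z \right)} = \frac{Z - 5}{Z - -2} = \frac{-5 + Z}{Z + 2} = \frac{-5 + Z}{2 + Z}$)
$\left(\left(-2\right) \left(-3\right) v{\left(6 \right)} + 141\right)^{2} = \left(\left(-2\right) \left(-3\right) \frac{-5 + 6}{2 + 6} + 141\right)^{2} = \left(6 \cdot \frac{1}{8} \cdot 1 + 141\right)^{2} = \left(6 \cdot \frac{1}{8} + 141\right)^{2} = \left(\frac{3}{4} + 141\right)^{2} = \left(\frac{567}{4}\right)^{2} = \frac{321489}{16}$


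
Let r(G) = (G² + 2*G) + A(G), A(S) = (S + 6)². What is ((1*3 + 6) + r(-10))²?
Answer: 11025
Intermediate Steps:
A(S) = (6 + S)²
r(G) = G² + (6 + G)² + 2*G (r(G) = (G² + 2*G) + (6 + G)² = G² + (6 + G)² + 2*G)
((1*3 + 6) + r(-10))² = ((1*3 + 6) + (36 + 2*(-10)² + 14*(-10)))² = ((3 + 6) + (36 + 2*100 - 140))² = (9 + (36 + 200 - 140))² = (9 + 96)² = 105² = 11025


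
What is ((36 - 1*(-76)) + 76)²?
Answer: 35344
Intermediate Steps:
((36 - 1*(-76)) + 76)² = ((36 + 76) + 76)² = (112 + 76)² = 188² = 35344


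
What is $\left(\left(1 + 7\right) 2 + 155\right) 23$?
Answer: $3933$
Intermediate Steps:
$\left(\left(1 + 7\right) 2 + 155\right) 23 = \left(8 \cdot 2 + 155\right) 23 = \left(16 + 155\right) 23 = 171 \cdot 23 = 3933$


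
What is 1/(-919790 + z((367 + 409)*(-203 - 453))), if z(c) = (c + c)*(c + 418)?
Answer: 1/517849531666 ≈ 1.9311e-12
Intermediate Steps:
z(c) = 2*c*(418 + c) (z(c) = (2*c)*(418 + c) = 2*c*(418 + c))
1/(-919790 + z((367 + 409)*(-203 - 453))) = 1/(-919790 + 2*((367 + 409)*(-203 - 453))*(418 + (367 + 409)*(-203 - 453))) = 1/(-919790 + 2*(776*(-656))*(418 + 776*(-656))) = 1/(-919790 + 2*(-509056)*(418 - 509056)) = 1/(-919790 + 2*(-509056)*(-508638)) = 1/(-919790 + 517850451456) = 1/517849531666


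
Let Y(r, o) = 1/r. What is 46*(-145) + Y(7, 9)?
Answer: -46689/7 ≈ -6669.9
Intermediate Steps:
46*(-145) + Y(7, 9) = 46*(-145) + 1/7 = -6670 + 1/7 = -46689/7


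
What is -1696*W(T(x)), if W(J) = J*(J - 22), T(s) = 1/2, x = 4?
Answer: 18232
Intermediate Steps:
T(s) = ½
W(J) = J*(-22 + J)
-1696*W(T(x)) = -848*(-22 + ½) = -848*(-43)/2 = -1696*(-43/4) = 18232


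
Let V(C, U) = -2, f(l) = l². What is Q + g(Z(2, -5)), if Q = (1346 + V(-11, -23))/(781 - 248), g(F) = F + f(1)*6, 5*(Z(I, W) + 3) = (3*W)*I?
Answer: -255/533 ≈ -0.47842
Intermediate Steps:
Z(I, W) = -3 + 3*I*W/5 (Z(I, W) = -3 + ((3*W)*I)/5 = -3 + (3*I*W)/5 = -3 + 3*I*W/5)
g(F) = 6 + F (g(F) = F + 1²*6 = F + 1*6 = F + 6 = 6 + F)
Q = 1344/533 (Q = (1346 - 2)/(781 - 248) = 1344/533 ≈ 2.5216)
Q + g(Z(2, -5)) = 1344/533 + (6 + (-3 + (⅗)*2*(-5))) = 1344/533 + (6 + (-3 - 6)) = 1344/533 + (6 - 9) = 1344/533 - 3 = -255/533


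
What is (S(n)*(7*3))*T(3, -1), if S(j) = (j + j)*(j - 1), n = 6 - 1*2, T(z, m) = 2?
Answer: 1008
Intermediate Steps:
n = 4 (n = 6 - 2 = 4)
S(j) = 2*j*(-1 + j) (S(j) = (2*j)*(-1 + j) = 2*j*(-1 + j))
(S(n)*(7*3))*T(3, -1) = ((2*4*(-1 + 4))*(7*3))*2 = ((2*4*3)*21)*2 = (24*21)*2 = 504*2 = 1008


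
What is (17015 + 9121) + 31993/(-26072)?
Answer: 681385799/26072 ≈ 26135.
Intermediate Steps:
(17015 + 9121) + 31993/(-26072) = 26136 + 31993*(-1/26072) = 26136 - 31993/26072 = 681385799/26072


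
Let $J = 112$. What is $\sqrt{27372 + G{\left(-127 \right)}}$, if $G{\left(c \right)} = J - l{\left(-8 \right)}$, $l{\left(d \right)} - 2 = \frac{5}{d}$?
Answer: $\frac{3 \sqrt{48858}}{4} \approx 165.78$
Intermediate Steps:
$l{\left(d \right)} = 2 + \frac{5}{d}$
$G{\left(c \right)} = \frac{885}{8}$ ($G{\left(c \right)} = 112 - \left(2 + \frac{5}{-8}\right) = 112 - \left(2 + 5 \left(- \frac{1}{8}\right)\right) = 112 - \left(2 - \frac{5}{8}\right) = 112 - \frac{11}{8} = \frac{885}{8}$)
$\sqrt{27372 + G{\left(-127 \right)}} = \sqrt{27372 + \frac{885}{8}} = \sqrt{\frac{219861}{8}} = \frac{3 \sqrt{48858}}{4}$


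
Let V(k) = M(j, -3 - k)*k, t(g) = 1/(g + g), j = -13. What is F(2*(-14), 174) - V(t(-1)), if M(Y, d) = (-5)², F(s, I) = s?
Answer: -31/2 ≈ -15.500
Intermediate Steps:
M(Y, d) = 25
t(g) = 1/(2*g)
V(k) = 25*k
F(2*(-14), 174) - V(t(-1)) = 2*(-14) - 25*(½)/(-1) = -28 - 25*(½)*(-1) = -28 - 25*(-1)/2 = -28 - 1*(-25/2) = -28 + 25/2 = -31/2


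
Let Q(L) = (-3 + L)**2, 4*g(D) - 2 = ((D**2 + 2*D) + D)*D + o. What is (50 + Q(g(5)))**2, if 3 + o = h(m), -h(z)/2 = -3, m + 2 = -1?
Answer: 1447726401/256 ≈ 5.6552e+6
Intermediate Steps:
m = -3 (m = -2 - 1 = -3)
h(z) = 6 (h(z) = -2*(-3) = 6)
o = 3 (o = -3 + 6 = 3)
g(D) = 5/4 + D*(D**2 + 3*D)/4 (g(D) = 1/2 + (((D**2 + 2*D) + D)*D + 3)/4 = 1/2 + ((D**2 + 3*D)*D + 3)/4 = 1/2 + (D*(D**2 + 3*D) + 3)/4 = 1/2 + (3 + D*(D**2 + 3*D))/4 = 1/2 + (3/4 + D*(D**2 + 3*D)/4) = 5/4 + D*(D**2 + 3*D)/4)
(50 + Q(g(5)))**2 = (50 + (-3 + (5/4 + (1/4)*5**3 + (3/4)*5**2))**2)**2 = (50 + (-3 + (5/4 + (1/4)*125 + (3/4)*25))**2)**2 = (50 + (-3 + (5/4 + 125/4 + 75/4))**2)**2 = (50 + (-3 + 205/4)**2)**2 = (50 + (193/4)**2)**2 = (50 + 37249/16)**2 = (38049/16)**2 = 1447726401/256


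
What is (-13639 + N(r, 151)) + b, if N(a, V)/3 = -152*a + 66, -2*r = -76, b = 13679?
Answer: -17090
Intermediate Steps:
r = 38 (r = -½*(-76) = 38)
N(a, V) = 198 - 456*a (N(a, V) = 3*(-152*a + 66) = 3*(66 - 152*a) = 198 - 456*a)
(-13639 + N(r, 151)) + b = (-13639 + (198 - 456*38)) + 13679 = (-13639 + (198 - 17328)) + 13679 = (-13639 - 17130) + 13679 = -30769 + 13679 = -17090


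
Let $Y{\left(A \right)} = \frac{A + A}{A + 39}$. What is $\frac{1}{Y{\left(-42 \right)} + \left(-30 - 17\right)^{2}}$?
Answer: $\frac{1}{2237} \approx 0.00044703$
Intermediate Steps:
$Y{\left(A \right)} = \frac{2 A}{39 + A}$
$\frac{1}{Y{\left(-42 \right)} + \left(-30 - 17\right)^{2}} = \frac{1}{2 \left(-42\right) \frac{1}{39 - 42} + \left(-30 - 17\right)^{2}} = \frac{1}{2 \left(-42\right) \frac{1}{-3} + \left(-47\right)^{2}} = \frac{1}{2 \left(-42\right) \left(- \frac{1}{3}\right) + 2209} = \frac{1}{28 + 2209} = \frac{1}{2237}$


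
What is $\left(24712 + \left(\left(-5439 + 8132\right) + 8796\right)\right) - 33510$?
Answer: $2691$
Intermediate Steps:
$\left(24712 + \left(\left(-5439 + 8132\right) + 8796\right)\right) - 33510 = \left(24712 + \left(2693 + 8796\right)\right) - 33510 = \left(24712 + 11489\right) - 33510 = 36201 - 33510 = 2691$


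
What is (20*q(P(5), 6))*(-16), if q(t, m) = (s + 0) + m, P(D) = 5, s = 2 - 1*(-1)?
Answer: -2880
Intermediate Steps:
s = 3 (s = 2 + 1 = 3)
q(t, m) = 3 + m (q(t, m) = (3 + 0) + m = 3 + m)
(20*q(P(5), 6))*(-16) = (20*(3 + 6))*(-16) = (20*9)*(-16) = 180*(-16) = -2880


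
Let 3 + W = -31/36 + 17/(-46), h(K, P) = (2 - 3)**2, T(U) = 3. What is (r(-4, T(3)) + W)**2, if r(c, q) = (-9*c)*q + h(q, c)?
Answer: 7525389001/685584 ≈ 10977.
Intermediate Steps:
h(K, P) = 1 (h(K, P) = (-1)**2 = 1)
r(c, q) = 1 - 9*c*q (r(c, q) = (-9*c)*q + 1 = -9*c*q + 1 = 1 - 9*c*q)
W = -3503/828 (W = -3 + (-31/36 + 17/(-46)) = -3 + (-31*1/36 + 17*(-1/46)) = -3 + (-31/36 - 17/46) = -3 - 1019/828 = -3503/828 ≈ -4.2307)
(r(-4, T(3)) + W)**2 = ((1 - 9*(-4)*3) - 3503/828)**2 = ((1 + 108) - 3503/828)**2 = (109 - 3503/828)**2 = (86749/828)**2 = 7525389001/685584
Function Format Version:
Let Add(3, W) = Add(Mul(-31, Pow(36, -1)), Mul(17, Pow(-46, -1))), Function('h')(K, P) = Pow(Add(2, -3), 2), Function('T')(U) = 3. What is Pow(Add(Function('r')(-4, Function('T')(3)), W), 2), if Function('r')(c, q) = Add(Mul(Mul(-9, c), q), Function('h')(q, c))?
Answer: Rational(7525389001, 685584) ≈ 10977.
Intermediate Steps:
Function('h')(K, P) = 1 (Function('h')(K, P) = Pow(-1, 2) = 1)
Function('r')(c, q) = Add(1, Mul(-9, c, q)) (Function('r')(c, q) = Add(Mul(Mul(-9, c), q), 1) = Add(Mul(-9, c, q), 1) = Add(1, Mul(-9, c, q)))
W = Rational(-3503, 828) (W = Add(-3, Add(Mul(-31, Pow(36, -1)), Mul(17, Pow(-46, -1)))) = Add(-3, Add(Mul(-31, Rational(1, 36)), Mul(17, Rational(-1, 46)))) = Add(-3, Add(Rational(-31, 36), Rational(-17, 46))) = Add(-3, Rational(-1019, 828)) = Rational(-3503, 828) ≈ -4.2307)
Pow(Add(Function('r')(-4, Function('T')(3)), W), 2) = Pow(Add(Add(1, Mul(-9, -4, 3)), Rational(-3503, 828)), 2) = Pow(Add(Add(1, 108), Rational(-3503, 828)), 2) = Pow(Add(109, Rational(-3503, 828)), 2) = Pow(Rational(86749, 828), 2) = Rational(7525389001, 685584)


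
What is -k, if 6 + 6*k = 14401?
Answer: -14395/6 ≈ -2399.2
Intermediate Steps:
k = 14395/6 (k = -1 + (⅙)*14401 = -1 + 14401/6 = 14395/6 ≈ 2399.2)
-k = -1*14395/6 = -14395/6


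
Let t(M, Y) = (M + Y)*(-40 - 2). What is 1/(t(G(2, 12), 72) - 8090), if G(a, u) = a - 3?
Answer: -1/11072 ≈ -9.0318e-5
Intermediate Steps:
G(a, u) = -3 + a
t(M, Y) = -42*M - 42*Y (t(M, Y) = (M + Y)*(-42) = -42*M - 42*Y)
1/(t(G(2, 12), 72) - 8090) = 1/((-42*(-3 + 2) - 42*72) - 8090) = 1/((-42*(-1) - 3024) - 8090) = 1/((42 - 3024) - 8090) = 1/(-2982 - 8090) = 1/(-11072) = -1/11072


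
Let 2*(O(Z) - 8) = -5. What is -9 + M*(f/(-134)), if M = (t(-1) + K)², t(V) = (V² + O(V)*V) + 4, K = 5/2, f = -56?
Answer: -491/67 ≈ -7.3284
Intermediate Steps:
K = 5/2 (K = 5*(½) = 5/2 ≈ 2.5000)
O(Z) = 11/2 (O(Z) = 8 + (½)*(-5) = 8 - 5/2 = 11/2)
t(V) = 4 + V² + 11*V/2 (t(V) = (V² + 11*V/2) + 4 = 4 + V² + 11*V/2)
M = 4 (M = ((4 + (-1)² + (11/2)*(-1)) + 5/2)² = ((4 + 1 - 11/2) + 5/2)² = (-½ + 5/2)² = 2² = 4)
-9 + M*(f/(-134)) = -9 + 4*(-56/(-134)) = -9 + 4*(-56*(-1/134)) = -9 + 4*(28/67) = -9 + 112/67 = -491/67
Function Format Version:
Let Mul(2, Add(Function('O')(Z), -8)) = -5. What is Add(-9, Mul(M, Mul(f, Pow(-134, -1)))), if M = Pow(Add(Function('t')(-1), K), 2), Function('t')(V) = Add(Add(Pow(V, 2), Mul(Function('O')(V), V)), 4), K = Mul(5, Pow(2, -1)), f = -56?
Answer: Rational(-491, 67) ≈ -7.3284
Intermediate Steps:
K = Rational(5, 2) (K = Mul(5, Rational(1, 2)) = Rational(5, 2) ≈ 2.5000)
Function('O')(Z) = Rational(11, 2) (Function('O')(Z) = Add(8, Mul(Rational(1, 2), -5)) = Add(8, Rational(-5, 2)) = Rational(11, 2))
Function('t')(V) = Add(4, Pow(V, 2), Mul(Rational(11, 2), V)) (Function('t')(V) = Add(Add(Pow(V, 2), Mul(Rational(11, 2), V)), 4) = Add(4, Pow(V, 2), Mul(Rational(11, 2), V)))
M = 4 (M = Pow(Add(Add(4, Pow(-1, 2), Mul(Rational(11, 2), -1)), Rational(5, 2)), 2) = Pow(Add(Add(4, 1, Rational(-11, 2)), Rational(5, 2)), 2) = Pow(Add(Rational(-1, 2), Rational(5, 2)), 2) = Pow(2, 2) = 4)
Add(-9, Mul(M, Mul(f, Pow(-134, -1)))) = Add(-9, Mul(4, Mul(-56, Pow(-134, -1)))) = Add(-9, Mul(4, Mul(-56, Rational(-1, 134)))) = Add(-9, Mul(4, Rational(28, 67))) = Add(-9, Rational(112, 67)) = Rational(-491, 67)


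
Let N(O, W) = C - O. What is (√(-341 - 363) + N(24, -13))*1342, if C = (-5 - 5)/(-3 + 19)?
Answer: -132187/4 + 10736*I*√11 ≈ -33047.0 + 35607.0*I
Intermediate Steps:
C = -5/8 (C = -10/16 = -10*1/16 = -5/8 ≈ -0.62500)
N(O, W) = -5/8 - O
(√(-341 - 363) + N(24, -13))*1342 = (√(-341 - 363) + (-5/8 - 1*24))*1342 = (√(-704) + (-5/8 - 24))*1342 = (8*I*√11 - 197/8)*1342 = (-197/8 + 8*I*√11)*1342 = -132187/4 + 10736*I*√11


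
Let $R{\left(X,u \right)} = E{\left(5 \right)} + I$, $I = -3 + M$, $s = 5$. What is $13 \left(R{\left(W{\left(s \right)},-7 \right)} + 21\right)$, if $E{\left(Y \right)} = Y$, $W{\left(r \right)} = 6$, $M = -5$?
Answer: $234$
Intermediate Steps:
$I = -8$ ($I = -3 - 5 = -8$)
$R{\left(X,u \right)} = -3$ ($R{\left(X,u \right)} = 5 - 8 = -3$)
$13 \left(R{\left(W{\left(s \right)},-7 \right)} + 21\right) = 13 \left(-3 + 21\right) = 13 \cdot 18 = 234$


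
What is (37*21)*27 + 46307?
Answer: 67286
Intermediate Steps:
(37*21)*27 + 46307 = 777*27 + 46307 = 20979 + 46307 = 67286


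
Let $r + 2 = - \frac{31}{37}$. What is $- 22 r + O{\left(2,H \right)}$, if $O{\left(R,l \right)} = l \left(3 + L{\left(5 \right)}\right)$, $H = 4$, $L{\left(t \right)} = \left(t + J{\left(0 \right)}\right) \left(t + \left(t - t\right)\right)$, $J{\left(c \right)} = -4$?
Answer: $\frac{3494}{37} \approx 94.432$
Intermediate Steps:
$L{\left(t \right)} = t \left(-4 + t\right)$ ($L{\left(t \right)} = \left(t - 4\right) \left(t + \left(t - t\right)\right) = \left(-4 + t\right) \left(t + 0\right) = \left(-4 + t\right) t = t \left(-4 + t\right)$)
$O{\left(R,l \right)} = 8 l$ ($O{\left(R,l \right)} = l \left(3 + 5 \left(-4 + 5\right)\right) = l \left(3 + 5 \cdot 1\right) = l \left(3 + 5\right) = l 8 = 8 l$)
$r = - \frac{105}{37}$ ($r = -2 - \frac{31}{37} = - \frac{105}{37} \approx -2.8378$)
$- 22 r + O{\left(2,H \right)} = \left(-22\right) \left(- \frac{105}{37}\right) + 8 \cdot 4 = \frac{2310}{37} + 32 = \frac{3494}{37}$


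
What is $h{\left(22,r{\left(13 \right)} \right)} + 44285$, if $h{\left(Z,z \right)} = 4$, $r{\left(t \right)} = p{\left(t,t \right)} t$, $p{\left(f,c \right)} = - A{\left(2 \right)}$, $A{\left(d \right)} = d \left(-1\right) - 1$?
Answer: $44289$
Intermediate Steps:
$A{\left(d \right)} = -1 - d$ ($A{\left(d \right)} = - d - 1 = -1 - d$)
$p{\left(f,c \right)} = 3$ ($p{\left(f,c \right)} = - (-1 - 2) = \left(-1\right) \left(-3\right) = 3$)
$r{\left(t \right)} = 3 t$
$h{\left(22,r{\left(13 \right)} \right)} + 44285 = 4 + 44285 = 44289$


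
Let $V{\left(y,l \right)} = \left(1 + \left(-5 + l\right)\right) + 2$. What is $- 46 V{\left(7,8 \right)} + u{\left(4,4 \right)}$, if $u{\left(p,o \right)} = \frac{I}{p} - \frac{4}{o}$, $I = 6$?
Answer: $- \frac{551}{2} \approx -275.5$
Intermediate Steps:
$V{\left(y,l \right)} = -2 + l$ ($V{\left(y,l \right)} = \left(-4 + l\right) + 2 = -2 + l$)
$u{\left(p,o \right)} = - \frac{4}{o} + \frac{6}{p}$ ($u{\left(p,o \right)} = \frac{6}{p} - \frac{4}{o} = - \frac{4}{o} + \frac{6}{p}$)
$- 46 V{\left(7,8 \right)} + u{\left(4,4 \right)} = - 46 \left(-2 + 8\right) + \left(- \frac{4}{4} + \frac{6}{4}\right) = \left(-46\right) 6 + \left(\left(-4\right) \frac{1}{4} + 6 \cdot \frac{1}{4}\right) = -276 + \left(-1 + \frac{3}{2}\right) = -276 + \frac{1}{2} = - \frac{551}{2}$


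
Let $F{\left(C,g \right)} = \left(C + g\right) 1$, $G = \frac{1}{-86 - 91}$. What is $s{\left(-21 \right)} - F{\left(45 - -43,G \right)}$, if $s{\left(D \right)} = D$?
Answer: $- \frac{19292}{177} \approx -108.99$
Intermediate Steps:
$G = - \frac{1}{177}$ ($G = \frac{1}{-177} = - \frac{1}{177} \approx -0.0056497$)
$F{\left(C,g \right)} = C + g$
$s{\left(-21 \right)} - F{\left(45 - -43,G \right)} = -21 - \left(\left(45 - -43\right) - \frac{1}{177}\right) = -21 - \left(\left(45 + 43\right) - \frac{1}{177}\right) = -21 - \left(88 - \frac{1}{177}\right) = -21 - \frac{15575}{177} = - \frac{19292}{177}$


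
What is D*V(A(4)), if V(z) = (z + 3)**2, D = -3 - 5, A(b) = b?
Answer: -392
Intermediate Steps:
D = -8
V(z) = (3 + z)**2
D*V(A(4)) = -8*(3 + 4)**2 = -8*7**2 = -8*49 = -392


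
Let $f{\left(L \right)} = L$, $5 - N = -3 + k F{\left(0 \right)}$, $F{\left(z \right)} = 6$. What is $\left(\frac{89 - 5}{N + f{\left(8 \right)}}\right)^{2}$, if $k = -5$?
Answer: $\frac{1764}{529} \approx 3.3346$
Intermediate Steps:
$N = 38$ ($N = 5 - \left(-3 - 30\right) = 5 - -33 = 5 + 33 = 38$)
$\left(\frac{89 - 5}{N + f{\left(8 \right)}}\right)^{2} = \left(\frac{89 - 5}{38 + 8}\right)^{2} = \left(\frac{84}{46}\right)^{2} = \left(84 \cdot \frac{1}{46}\right)^{2} = \left(\frac{42}{23}\right)^{2} = \frac{1764}{529}$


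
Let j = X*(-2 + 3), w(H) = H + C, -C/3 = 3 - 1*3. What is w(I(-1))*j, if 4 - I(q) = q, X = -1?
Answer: -5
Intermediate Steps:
C = 0 (C = -3*(3 - 1*3) = -3*(3 - 3) = -3*0 = 0)
I(q) = 4 - q
w(H) = H (w(H) = H + 0 = H)
j = -1 (j = -(-2 + 3) = -1*1 = -1)
w(I(-1))*j = (4 - 1*(-1))*(-1) = (4 + 1)*(-1) = 5*(-1) = -5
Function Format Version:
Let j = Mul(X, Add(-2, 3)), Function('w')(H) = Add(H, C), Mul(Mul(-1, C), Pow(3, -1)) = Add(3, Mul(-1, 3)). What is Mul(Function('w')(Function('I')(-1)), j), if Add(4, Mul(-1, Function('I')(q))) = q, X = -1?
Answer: -5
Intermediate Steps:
C = 0 (C = Mul(-3, Add(3, Mul(-1, 3))) = Mul(-3, Add(3, -3)) = Mul(-3, 0) = 0)
Function('I')(q) = Add(4, Mul(-1, q))
Function('w')(H) = H (Function('w')(H) = Add(H, 0) = H)
j = -1 (j = Mul(-1, Add(-2, 3)) = Mul(-1, 1) = -1)
Mul(Function('w')(Function('I')(-1)), j) = Mul(Add(4, Mul(-1, -1)), -1) = Mul(Add(4, 1), -1) = Mul(5, -1) = -5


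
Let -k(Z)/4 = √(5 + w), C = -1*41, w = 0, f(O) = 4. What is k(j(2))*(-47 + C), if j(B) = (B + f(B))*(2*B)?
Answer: 352*√5 ≈ 787.10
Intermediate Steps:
C = -41
j(B) = 2*B*(4 + B) (j(B) = (B + 4)*(2*B) = (4 + B)*(2*B) = 2*B*(4 + B))
k(Z) = -4*√5 (k(Z) = -4*√(5 + 0) = -4*√5)
k(j(2))*(-47 + C) = (-4*√5)*(-47 - 41) = -4*√5*(-88) = 352*√5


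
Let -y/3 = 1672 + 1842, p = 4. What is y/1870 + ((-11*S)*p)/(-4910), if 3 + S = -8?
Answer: -526663/91817 ≈ -5.7360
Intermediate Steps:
S = -11 (S = -3 - 8 = -11)
y = -10542 (y = -3*(1672 + 1842) = -3*3514 = -10542)
y/1870 + ((-11*S)*p)/(-4910) = -10542/1870 + (-11*(-11)*4)/(-4910) = -10542*1/1870 + (121*4)*(-1/4910) = -5271/935 + 484*(-1/4910) = -5271/935 - 242/2455 = -526663/91817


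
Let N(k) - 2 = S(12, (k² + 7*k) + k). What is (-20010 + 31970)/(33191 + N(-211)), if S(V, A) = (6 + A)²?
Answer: 5980/917606557 ≈ 6.5170e-6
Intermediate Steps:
N(k) = 2 + (6 + k² + 8*k)² (N(k) = 2 + (6 + ((k² + 7*k) + k))² = 2 + (6 + (k² + 8*k))² = 2 + (6 + k² + 8*k)²)
(-20010 + 31970)/(33191 + N(-211)) = (-20010 + 31970)/(33191 + (2 + (6 - 211*(8 - 211))²)) = 11960/(33191 + (2 + (6 - 211*(-203))²)) = 11960/(33191 + (2 + (6 + 42833)²)) = 11960/(33191 + (2 + 42839²)) = 11960/(33191 + (2 + 1835179921)) = 11960/(33191 + 1835179923) = 11960/1835213114 = 11960*(1/1835213114) = 5980/917606557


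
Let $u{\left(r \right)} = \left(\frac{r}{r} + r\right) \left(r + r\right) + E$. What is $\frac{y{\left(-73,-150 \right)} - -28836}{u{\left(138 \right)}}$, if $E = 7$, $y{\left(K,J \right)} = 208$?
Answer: $\frac{29044}{38371} \approx 0.75693$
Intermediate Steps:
$u{\left(r \right)} = 7 + 2 r \left(1 + r\right)$ ($u{\left(r \right)} = \left(\frac{r}{r} + r\right) \left(r + r\right) + 7 = \left(1 + r\right) 2 r + 7 = 2 r \left(1 + r\right) + 7 = 7 + 2 r \left(1 + r\right)$)
$\frac{y{\left(-73,-150 \right)} - -28836}{u{\left(138 \right)}} = \frac{208 - -28836}{7 + 2 \cdot 138 + 2 \cdot 138^{2}} = \frac{208 + 28836}{7 + 276 + 2 \cdot 19044} = \frac{29044}{7 + 276 + 38088} = \frac{29044}{38371}$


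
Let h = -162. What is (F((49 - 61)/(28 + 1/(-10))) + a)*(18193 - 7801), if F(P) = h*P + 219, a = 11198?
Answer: 3700456104/31 ≈ 1.1937e+8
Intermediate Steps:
F(P) = 219 - 162*P (F(P) = -162*P + 219 = 219 - 162*P)
(F((49 - 61)/(28 + 1/(-10))) + a)*(18193 - 7801) = ((219 - 162*(49 - 61)/(28 + 1/(-10))) + 11198)*(18193 - 7801) = ((219 - (-1944)/(28 - ⅒)) + 11198)*10392 = ((219 - (-1944)/279/10) + 11198)*10392 = ((219 - (-1944)*10/279) + 11198)*10392 = ((219 - 162*(-40/93)) + 11198)*10392 = ((219 + 2160/31) + 11198)*10392 = (8949/31 + 11198)*10392 = (356087/31)*10392 = 3700456104/31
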